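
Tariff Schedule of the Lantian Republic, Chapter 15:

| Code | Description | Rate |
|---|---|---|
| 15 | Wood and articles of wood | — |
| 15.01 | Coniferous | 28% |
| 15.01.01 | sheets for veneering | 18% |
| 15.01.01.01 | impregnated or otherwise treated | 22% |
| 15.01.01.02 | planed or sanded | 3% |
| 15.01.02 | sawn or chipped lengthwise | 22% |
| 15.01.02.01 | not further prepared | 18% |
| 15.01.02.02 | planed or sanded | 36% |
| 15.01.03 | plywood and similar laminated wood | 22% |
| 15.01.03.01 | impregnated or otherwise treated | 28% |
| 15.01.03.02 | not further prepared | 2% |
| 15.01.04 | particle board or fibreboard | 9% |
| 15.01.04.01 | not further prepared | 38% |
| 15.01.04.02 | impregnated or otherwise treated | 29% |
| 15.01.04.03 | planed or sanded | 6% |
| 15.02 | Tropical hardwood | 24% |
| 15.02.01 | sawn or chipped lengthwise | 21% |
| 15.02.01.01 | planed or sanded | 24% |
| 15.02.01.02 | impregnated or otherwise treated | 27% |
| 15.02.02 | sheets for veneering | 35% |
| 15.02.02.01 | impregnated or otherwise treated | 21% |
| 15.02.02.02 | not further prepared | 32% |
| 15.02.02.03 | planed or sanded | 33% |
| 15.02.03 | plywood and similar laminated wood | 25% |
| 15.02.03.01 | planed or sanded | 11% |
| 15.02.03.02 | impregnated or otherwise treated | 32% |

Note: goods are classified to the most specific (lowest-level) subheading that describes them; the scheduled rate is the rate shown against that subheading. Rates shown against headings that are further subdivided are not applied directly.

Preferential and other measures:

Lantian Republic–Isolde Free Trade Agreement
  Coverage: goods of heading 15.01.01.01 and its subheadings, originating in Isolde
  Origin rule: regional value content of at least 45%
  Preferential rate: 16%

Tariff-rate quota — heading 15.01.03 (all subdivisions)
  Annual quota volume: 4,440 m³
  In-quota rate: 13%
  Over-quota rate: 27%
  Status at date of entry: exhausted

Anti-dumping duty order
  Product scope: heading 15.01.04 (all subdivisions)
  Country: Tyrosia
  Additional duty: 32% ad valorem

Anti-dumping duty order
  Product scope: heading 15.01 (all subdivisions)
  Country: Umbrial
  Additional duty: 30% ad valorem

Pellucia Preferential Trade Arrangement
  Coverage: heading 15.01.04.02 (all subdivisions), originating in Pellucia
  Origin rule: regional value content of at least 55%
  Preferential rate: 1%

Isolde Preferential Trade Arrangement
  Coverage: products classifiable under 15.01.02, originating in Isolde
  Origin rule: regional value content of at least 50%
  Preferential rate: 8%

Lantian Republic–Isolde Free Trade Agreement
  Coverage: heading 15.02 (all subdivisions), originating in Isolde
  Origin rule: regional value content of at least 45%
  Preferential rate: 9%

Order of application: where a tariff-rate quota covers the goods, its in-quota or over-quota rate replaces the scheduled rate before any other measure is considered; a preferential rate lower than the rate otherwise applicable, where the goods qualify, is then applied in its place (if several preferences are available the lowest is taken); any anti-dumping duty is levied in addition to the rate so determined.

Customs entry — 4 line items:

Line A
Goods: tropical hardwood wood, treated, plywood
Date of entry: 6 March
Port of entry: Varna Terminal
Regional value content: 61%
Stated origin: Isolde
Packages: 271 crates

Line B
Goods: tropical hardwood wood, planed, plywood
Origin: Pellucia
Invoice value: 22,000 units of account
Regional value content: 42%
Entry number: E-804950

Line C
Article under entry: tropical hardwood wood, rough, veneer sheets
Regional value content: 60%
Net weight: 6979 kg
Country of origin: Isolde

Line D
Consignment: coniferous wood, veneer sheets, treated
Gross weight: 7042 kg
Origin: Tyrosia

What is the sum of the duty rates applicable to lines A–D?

51%

Line A: tropical hardwood → 15.02; plywood → 15.02.03; treated → 15.02.03.02. Scheduled 32%. Isolde agreement on 15.01.01.01: 15.02.03.02 not covered; Isolde agreement on 15.01.02: 15.02.03.02 not covered; Isolde agreement on 15.02: RVC ≥ 45% → 9% available; preferential 9%. → 9%.
Line B: tropical hardwood → 15.02; plywood → 15.02.03; planed → 15.02.03.01. Scheduled 11%. Pellucia agreement on 15.01.04.02: 15.02.03.01 not covered. → 11%.
Line C: tropical hardwood → 15.02; veneer sheets → 15.02.02; rough → 15.02.02.02. Scheduled 32%. Isolde agreement on 15.01.01.01: 15.02.02.02 not covered; Isolde agreement on 15.01.02: 15.02.02.02 not covered; Isolde agreement on 15.02: RVC ≥ 45% → 9% available; preferential 9%. → 9%.
Line D: coniferous → 15.01; veneer sheets → 15.01.01; treated → 15.01.01.01. Scheduled 22%. No special measure applies. → 22%.
Sum: 9% + 11% + 9% + 22% = 51%.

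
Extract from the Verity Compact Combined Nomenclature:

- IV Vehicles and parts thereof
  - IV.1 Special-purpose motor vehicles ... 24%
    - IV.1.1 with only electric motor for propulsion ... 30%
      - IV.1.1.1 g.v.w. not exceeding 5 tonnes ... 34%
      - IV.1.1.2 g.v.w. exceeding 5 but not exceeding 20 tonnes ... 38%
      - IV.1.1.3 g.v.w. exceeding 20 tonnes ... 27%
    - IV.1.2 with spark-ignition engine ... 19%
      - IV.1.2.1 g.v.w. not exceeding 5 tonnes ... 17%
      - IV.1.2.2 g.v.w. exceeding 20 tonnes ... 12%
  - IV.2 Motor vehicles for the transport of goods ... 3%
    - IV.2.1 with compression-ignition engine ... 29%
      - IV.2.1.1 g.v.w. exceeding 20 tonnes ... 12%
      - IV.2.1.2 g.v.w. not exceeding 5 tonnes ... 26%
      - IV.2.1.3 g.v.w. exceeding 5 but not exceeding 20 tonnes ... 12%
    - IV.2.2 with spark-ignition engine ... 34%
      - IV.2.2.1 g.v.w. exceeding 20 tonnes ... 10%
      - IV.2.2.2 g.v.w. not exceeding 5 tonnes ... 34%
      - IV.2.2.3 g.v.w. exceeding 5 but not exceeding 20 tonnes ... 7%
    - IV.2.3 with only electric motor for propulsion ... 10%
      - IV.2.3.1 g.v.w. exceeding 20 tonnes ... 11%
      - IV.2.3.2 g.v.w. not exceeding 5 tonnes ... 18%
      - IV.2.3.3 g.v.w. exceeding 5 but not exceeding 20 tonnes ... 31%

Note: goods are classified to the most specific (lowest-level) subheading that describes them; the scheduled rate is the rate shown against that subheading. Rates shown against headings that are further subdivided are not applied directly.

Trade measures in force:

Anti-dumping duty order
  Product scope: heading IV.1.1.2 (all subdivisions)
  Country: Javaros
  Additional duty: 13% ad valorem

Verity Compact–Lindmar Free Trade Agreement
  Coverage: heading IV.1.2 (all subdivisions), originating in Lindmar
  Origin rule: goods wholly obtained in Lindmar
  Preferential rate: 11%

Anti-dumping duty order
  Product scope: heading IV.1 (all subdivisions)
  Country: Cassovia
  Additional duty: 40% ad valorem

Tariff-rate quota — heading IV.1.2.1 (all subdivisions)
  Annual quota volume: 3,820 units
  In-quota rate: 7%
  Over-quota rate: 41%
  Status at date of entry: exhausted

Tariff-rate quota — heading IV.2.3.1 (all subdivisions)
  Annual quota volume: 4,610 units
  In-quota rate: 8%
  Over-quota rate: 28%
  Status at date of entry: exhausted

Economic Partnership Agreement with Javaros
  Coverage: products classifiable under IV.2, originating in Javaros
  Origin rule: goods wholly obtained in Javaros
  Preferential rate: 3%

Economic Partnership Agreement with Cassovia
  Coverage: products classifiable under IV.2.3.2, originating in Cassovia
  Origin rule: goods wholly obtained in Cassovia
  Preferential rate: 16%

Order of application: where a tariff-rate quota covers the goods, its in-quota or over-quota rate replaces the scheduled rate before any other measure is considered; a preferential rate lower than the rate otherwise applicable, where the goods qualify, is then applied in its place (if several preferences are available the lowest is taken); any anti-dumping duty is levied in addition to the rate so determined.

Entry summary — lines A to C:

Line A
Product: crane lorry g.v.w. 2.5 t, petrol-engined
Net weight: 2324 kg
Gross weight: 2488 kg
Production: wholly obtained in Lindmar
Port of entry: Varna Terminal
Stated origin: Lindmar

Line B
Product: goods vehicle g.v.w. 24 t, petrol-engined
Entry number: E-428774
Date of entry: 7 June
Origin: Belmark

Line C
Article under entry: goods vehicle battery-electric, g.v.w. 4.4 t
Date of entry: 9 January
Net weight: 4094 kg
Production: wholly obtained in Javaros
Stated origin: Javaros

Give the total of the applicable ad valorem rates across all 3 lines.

24%

Line A: crane lorry → IV.1; petrol-engined → IV.1.2; g.v.w. 2.5 t → IV.1.2.1. Scheduled 17%. quota on IV.1.2.1 exhausted → over-quota 41%; Lindmar agreement on IV.1.2: wholly obtained → 11% available; preferential 11%. → 11%.
Line B: goods vehicle → IV.2; petrol-engined → IV.2.2; g.v.w. 24 t → IV.2.2.1. Scheduled 10%. No special measure applies. → 10%.
Line C: goods vehicle → IV.2; battery-electric → IV.2.3; g.v.w. 4.4 t → IV.2.3.2. Scheduled 18%. Javaros agreement on IV.2: wholly obtained → 3% available; preferential 3%. → 3%.
Sum: 11% + 10% + 3% = 24%.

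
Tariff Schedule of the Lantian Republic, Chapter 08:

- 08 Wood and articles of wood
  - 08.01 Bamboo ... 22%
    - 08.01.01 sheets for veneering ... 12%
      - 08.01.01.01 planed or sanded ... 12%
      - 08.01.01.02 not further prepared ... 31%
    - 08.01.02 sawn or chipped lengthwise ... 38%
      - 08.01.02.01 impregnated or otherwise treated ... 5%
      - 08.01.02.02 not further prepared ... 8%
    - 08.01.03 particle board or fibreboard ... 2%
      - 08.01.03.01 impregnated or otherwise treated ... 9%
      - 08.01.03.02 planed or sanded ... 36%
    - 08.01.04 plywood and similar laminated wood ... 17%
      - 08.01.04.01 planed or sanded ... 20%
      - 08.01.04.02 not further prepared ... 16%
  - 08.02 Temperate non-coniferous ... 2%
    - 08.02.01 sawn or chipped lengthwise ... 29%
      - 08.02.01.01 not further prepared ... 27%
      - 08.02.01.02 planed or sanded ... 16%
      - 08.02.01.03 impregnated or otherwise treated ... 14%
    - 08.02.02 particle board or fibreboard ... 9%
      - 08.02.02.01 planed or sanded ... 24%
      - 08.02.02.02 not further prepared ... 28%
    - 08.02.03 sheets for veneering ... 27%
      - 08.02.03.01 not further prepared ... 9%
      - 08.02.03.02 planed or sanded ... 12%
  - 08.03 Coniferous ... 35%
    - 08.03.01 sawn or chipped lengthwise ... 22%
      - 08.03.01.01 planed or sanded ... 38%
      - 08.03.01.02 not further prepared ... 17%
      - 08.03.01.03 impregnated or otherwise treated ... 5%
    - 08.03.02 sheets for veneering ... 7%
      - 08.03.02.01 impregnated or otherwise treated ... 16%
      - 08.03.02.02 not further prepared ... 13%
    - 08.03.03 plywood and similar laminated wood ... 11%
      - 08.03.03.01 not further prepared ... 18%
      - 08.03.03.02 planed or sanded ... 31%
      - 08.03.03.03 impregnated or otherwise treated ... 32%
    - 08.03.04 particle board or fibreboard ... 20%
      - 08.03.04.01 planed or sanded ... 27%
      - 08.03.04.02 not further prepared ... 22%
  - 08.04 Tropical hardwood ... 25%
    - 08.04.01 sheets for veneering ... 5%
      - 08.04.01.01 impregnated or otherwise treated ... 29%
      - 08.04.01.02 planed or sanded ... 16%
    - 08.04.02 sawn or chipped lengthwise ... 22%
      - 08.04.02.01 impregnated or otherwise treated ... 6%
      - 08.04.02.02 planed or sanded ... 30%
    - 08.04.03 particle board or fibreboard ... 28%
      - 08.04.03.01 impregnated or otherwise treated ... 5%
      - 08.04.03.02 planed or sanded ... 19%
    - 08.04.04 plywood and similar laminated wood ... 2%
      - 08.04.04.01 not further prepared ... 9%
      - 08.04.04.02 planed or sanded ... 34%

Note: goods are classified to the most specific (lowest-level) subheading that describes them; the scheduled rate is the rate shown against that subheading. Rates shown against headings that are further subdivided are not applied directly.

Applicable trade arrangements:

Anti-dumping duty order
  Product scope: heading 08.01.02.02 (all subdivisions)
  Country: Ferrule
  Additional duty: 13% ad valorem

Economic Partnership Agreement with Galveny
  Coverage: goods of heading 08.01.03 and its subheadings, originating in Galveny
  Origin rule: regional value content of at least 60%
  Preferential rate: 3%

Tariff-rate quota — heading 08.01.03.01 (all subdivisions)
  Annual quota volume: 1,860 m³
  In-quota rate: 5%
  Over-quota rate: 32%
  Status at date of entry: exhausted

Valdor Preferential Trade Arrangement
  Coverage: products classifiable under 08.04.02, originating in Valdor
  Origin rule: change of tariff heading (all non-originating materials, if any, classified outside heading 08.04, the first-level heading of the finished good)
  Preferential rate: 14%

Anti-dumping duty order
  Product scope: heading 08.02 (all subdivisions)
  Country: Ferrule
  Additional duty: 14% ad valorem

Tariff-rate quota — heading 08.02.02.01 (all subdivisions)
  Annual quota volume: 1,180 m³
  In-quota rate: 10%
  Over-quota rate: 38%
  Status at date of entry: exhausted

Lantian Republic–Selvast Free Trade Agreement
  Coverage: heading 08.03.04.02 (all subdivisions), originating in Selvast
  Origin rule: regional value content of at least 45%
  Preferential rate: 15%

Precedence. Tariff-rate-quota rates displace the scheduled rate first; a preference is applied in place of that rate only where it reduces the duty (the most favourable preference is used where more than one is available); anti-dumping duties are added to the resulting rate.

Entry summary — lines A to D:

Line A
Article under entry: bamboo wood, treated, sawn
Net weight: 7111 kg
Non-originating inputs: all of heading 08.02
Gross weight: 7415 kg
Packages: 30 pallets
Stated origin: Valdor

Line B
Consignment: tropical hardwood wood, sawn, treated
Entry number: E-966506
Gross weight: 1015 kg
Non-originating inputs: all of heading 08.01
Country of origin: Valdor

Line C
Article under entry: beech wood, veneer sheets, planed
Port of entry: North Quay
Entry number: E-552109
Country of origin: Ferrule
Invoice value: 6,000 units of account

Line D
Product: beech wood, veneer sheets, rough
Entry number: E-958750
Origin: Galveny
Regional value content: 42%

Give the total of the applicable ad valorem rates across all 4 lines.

Line A: bamboo → 08.01; sawn → 08.01.02; treated → 08.01.02.01. Scheduled 5%. Valdor agreement on 08.04.02: 08.01.02.01 not covered. → 5%.
Line B: tropical hardwood → 08.04; sawn → 08.04.02; treated → 08.04.02.01. Scheduled 6%. Valdor agreement on 08.04.02: CTH met → 14% available; preference 14% not lower than 6% → no reduction. → 6%.
Line C: beech → 08.02; veneer sheets → 08.02.03; planed → 08.02.03.02. Scheduled 12%. anti-dumping (Ferrule, 08.02): +14%; total 12% + 14% = 26%. → 26%.
Line D: beech → 08.02; veneer sheets → 08.02.03; rough → 08.02.03.01. Scheduled 9%. Galveny agreement on 08.01.03: 08.02.03.01 not covered. → 9%.
Sum: 5% + 6% + 26% + 9% = 46%.

46%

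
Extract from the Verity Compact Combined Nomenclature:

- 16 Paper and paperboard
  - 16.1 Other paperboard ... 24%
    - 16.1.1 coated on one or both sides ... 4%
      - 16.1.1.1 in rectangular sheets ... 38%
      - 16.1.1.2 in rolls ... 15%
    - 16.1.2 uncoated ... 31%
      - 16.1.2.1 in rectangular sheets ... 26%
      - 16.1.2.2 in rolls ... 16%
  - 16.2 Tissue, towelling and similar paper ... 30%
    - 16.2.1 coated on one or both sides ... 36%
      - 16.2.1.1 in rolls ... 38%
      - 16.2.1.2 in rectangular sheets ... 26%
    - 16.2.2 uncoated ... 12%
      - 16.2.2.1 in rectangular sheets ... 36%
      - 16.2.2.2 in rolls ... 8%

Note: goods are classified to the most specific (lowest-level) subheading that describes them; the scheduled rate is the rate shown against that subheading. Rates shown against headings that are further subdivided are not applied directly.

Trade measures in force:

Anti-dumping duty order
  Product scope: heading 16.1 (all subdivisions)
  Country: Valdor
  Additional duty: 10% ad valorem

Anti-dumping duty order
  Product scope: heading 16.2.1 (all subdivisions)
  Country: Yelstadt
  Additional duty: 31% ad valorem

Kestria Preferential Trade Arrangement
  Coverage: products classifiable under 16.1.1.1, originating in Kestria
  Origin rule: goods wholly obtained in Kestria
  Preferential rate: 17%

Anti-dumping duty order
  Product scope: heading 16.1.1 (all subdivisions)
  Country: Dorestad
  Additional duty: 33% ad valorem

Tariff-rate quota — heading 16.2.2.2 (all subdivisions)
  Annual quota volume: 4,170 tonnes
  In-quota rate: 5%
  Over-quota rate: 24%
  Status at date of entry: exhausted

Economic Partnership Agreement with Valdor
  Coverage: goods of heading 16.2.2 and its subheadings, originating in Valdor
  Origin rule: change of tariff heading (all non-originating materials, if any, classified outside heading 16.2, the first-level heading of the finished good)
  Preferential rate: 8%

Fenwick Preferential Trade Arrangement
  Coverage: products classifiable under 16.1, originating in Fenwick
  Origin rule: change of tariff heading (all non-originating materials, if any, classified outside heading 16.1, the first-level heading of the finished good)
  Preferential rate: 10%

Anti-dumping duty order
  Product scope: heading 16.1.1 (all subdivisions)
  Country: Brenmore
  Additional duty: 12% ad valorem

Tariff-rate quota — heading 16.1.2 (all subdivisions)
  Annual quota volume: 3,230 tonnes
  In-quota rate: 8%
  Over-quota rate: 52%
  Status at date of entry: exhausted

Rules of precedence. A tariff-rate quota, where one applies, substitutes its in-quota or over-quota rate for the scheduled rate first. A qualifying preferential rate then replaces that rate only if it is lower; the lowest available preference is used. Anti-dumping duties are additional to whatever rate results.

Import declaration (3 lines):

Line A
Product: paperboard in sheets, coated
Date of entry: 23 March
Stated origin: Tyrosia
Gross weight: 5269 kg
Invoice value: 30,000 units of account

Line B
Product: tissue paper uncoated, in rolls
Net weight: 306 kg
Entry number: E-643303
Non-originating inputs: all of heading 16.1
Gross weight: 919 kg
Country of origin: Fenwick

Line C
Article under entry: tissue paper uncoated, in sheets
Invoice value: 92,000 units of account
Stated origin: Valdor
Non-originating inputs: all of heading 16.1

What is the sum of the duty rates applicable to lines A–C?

70%

Line A: paperboard → 16.1; coated → 16.1.1; in sheets → 16.1.1.1. Scheduled 38%. No special measure applies. → 38%.
Line B: tissue paper → 16.2; uncoated → 16.2.2; in rolls → 16.2.2.2. Scheduled 8%. quota on 16.2.2.2 exhausted → over-quota 24%; Fenwick agreement on 16.1: 16.2.2.2 not covered. → 24%.
Line C: tissue paper → 16.2; uncoated → 16.2.2; in sheets → 16.2.2.1. Scheduled 36%. Valdor agreement on 16.2.2: CTH met → 8% available; preferential 8%. → 8%.
Sum: 38% + 24% + 8% = 70%.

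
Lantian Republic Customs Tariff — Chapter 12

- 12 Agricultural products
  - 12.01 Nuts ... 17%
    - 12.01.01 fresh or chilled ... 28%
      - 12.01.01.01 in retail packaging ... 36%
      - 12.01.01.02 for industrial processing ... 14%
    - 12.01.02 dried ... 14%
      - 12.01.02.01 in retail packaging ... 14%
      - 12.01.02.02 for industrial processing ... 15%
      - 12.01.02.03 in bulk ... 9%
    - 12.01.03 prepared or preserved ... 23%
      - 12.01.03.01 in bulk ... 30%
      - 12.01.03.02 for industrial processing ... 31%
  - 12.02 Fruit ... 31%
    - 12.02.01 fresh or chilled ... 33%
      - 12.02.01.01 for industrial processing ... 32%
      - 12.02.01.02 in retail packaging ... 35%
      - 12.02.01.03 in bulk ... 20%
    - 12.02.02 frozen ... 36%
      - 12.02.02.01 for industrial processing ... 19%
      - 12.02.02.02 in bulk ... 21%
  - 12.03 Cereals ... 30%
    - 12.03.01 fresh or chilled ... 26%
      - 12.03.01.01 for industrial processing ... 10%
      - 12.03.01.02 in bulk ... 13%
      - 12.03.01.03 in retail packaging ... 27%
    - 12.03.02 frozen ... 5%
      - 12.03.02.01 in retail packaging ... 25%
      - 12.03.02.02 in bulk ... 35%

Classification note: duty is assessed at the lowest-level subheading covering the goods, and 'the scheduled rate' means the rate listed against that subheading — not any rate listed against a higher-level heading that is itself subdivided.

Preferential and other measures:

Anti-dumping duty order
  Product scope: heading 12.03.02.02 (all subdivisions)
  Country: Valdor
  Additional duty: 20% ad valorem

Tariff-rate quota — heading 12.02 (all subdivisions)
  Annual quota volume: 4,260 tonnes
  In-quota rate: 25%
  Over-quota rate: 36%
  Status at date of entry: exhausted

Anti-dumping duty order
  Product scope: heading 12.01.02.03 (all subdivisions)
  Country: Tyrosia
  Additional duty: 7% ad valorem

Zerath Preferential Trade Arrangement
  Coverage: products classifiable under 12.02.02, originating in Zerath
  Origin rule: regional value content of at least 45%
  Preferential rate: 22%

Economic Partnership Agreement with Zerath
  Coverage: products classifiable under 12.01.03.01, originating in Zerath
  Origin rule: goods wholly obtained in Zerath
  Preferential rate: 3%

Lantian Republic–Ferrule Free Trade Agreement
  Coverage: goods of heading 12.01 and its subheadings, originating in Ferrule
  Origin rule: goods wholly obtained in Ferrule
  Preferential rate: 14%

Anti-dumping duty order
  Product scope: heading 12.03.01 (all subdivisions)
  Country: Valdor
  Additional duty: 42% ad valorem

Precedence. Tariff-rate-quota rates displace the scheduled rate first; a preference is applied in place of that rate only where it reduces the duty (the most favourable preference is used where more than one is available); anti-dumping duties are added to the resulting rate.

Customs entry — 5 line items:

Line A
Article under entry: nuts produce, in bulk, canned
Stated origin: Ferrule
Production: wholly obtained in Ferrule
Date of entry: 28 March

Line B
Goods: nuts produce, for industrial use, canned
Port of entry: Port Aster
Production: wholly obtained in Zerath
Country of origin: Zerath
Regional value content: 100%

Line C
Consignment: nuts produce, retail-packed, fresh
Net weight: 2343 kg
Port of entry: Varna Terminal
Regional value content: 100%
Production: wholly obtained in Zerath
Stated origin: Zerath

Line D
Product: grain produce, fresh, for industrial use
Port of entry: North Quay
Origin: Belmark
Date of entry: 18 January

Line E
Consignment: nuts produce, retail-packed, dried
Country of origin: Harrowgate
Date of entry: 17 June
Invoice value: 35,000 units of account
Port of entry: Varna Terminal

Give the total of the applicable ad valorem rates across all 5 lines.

Line A: nuts → 12.01; canned → 12.01.03; in bulk → 12.01.03.01. Scheduled 30%. Ferrule agreement on 12.01: wholly obtained → 14% available; preferential 14%. → 14%.
Line B: nuts → 12.01; canned → 12.01.03; for industrial use → 12.01.03.02. Scheduled 31%. Zerath agreement on 12.02.02: 12.01.03.02 not covered; Zerath agreement on 12.01.03.01: 12.01.03.02 not covered. → 31%.
Line C: nuts → 12.01; fresh → 12.01.01; retail-packed → 12.01.01.01. Scheduled 36%. Zerath agreement on 12.02.02: 12.01.01.01 not covered; Zerath agreement on 12.01.03.01: 12.01.01.01 not covered. → 36%.
Line D: grain → 12.03; fresh → 12.03.01; for industrial use → 12.03.01.01. Scheduled 10%. No special measure applies. → 10%.
Line E: nuts → 12.01; dried → 12.01.02; retail-packed → 12.01.02.01. Scheduled 14%. No special measure applies. → 14%.
Sum: 14% + 31% + 36% + 10% + 14% = 105%.

105%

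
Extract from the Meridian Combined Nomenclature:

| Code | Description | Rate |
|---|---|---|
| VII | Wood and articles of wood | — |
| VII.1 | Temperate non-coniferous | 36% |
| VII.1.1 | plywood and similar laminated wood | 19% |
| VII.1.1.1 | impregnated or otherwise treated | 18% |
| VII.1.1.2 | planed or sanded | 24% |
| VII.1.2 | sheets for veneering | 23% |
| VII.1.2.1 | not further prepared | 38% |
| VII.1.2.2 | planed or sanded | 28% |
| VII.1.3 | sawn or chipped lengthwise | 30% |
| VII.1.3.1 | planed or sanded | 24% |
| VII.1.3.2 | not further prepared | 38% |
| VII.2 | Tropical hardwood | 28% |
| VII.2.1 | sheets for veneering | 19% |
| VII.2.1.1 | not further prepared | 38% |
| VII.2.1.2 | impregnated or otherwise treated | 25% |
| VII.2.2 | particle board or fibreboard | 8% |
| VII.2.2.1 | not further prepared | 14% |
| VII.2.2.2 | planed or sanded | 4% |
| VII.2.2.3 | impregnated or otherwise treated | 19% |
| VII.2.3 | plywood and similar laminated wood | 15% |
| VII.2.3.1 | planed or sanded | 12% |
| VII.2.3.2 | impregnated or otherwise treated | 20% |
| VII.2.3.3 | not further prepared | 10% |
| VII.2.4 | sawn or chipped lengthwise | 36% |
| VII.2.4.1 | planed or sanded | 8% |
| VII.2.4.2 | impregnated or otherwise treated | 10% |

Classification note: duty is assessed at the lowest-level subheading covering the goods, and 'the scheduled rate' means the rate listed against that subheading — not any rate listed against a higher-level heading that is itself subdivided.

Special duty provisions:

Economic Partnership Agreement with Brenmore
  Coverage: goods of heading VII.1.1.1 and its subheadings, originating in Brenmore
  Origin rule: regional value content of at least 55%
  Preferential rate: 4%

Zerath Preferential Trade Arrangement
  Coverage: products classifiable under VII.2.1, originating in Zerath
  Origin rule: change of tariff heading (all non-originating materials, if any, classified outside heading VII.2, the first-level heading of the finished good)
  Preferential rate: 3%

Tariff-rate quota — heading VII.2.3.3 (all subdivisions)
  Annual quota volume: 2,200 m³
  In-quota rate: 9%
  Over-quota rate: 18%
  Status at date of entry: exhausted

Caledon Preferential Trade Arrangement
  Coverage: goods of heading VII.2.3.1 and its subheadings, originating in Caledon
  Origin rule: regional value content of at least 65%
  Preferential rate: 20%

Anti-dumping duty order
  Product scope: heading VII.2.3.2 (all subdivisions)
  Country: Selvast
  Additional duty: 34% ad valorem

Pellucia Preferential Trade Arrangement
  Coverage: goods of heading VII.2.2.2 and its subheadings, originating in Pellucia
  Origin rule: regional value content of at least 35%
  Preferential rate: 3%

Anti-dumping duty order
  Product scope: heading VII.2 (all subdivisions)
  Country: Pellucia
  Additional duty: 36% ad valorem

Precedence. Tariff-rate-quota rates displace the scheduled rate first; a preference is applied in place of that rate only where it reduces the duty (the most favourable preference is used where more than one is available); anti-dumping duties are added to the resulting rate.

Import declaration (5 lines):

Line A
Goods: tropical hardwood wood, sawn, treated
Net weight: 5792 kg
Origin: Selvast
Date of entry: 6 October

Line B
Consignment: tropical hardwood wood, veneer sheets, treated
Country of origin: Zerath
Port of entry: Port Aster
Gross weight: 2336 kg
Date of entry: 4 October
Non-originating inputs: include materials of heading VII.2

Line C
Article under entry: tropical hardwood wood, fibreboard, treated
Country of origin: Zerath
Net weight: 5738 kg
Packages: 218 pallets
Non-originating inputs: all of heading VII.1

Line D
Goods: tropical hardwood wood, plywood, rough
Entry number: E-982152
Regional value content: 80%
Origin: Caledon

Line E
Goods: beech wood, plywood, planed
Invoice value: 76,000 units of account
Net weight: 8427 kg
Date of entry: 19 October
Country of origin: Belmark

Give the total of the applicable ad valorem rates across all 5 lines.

96%

Line A: tropical hardwood → VII.2; sawn → VII.2.4; treated → VII.2.4.2. Scheduled 10%. No special measure applies. → 10%.
Line B: tropical hardwood → VII.2; veneer sheets → VII.2.1; treated → VII.2.1.2. Scheduled 25%. Zerath agreement on VII.2.1: CTH not met. → 25%.
Line C: tropical hardwood → VII.2; fibreboard → VII.2.2; treated → VII.2.2.3. Scheduled 19%. Zerath agreement on VII.2.1: VII.2.2.3 not covered. → 19%.
Line D: tropical hardwood → VII.2; plywood → VII.2.3; rough → VII.2.3.3. Scheduled 10%. quota on VII.2.3.3 exhausted → over-quota 18%; Caledon agreement on VII.2.3.1: VII.2.3.3 not covered. → 18%.
Line E: beech → VII.1; plywood → VII.1.1; planed → VII.1.1.2. Scheduled 24%. No special measure applies. → 24%.
Sum: 10% + 25% + 19% + 18% + 24% = 96%.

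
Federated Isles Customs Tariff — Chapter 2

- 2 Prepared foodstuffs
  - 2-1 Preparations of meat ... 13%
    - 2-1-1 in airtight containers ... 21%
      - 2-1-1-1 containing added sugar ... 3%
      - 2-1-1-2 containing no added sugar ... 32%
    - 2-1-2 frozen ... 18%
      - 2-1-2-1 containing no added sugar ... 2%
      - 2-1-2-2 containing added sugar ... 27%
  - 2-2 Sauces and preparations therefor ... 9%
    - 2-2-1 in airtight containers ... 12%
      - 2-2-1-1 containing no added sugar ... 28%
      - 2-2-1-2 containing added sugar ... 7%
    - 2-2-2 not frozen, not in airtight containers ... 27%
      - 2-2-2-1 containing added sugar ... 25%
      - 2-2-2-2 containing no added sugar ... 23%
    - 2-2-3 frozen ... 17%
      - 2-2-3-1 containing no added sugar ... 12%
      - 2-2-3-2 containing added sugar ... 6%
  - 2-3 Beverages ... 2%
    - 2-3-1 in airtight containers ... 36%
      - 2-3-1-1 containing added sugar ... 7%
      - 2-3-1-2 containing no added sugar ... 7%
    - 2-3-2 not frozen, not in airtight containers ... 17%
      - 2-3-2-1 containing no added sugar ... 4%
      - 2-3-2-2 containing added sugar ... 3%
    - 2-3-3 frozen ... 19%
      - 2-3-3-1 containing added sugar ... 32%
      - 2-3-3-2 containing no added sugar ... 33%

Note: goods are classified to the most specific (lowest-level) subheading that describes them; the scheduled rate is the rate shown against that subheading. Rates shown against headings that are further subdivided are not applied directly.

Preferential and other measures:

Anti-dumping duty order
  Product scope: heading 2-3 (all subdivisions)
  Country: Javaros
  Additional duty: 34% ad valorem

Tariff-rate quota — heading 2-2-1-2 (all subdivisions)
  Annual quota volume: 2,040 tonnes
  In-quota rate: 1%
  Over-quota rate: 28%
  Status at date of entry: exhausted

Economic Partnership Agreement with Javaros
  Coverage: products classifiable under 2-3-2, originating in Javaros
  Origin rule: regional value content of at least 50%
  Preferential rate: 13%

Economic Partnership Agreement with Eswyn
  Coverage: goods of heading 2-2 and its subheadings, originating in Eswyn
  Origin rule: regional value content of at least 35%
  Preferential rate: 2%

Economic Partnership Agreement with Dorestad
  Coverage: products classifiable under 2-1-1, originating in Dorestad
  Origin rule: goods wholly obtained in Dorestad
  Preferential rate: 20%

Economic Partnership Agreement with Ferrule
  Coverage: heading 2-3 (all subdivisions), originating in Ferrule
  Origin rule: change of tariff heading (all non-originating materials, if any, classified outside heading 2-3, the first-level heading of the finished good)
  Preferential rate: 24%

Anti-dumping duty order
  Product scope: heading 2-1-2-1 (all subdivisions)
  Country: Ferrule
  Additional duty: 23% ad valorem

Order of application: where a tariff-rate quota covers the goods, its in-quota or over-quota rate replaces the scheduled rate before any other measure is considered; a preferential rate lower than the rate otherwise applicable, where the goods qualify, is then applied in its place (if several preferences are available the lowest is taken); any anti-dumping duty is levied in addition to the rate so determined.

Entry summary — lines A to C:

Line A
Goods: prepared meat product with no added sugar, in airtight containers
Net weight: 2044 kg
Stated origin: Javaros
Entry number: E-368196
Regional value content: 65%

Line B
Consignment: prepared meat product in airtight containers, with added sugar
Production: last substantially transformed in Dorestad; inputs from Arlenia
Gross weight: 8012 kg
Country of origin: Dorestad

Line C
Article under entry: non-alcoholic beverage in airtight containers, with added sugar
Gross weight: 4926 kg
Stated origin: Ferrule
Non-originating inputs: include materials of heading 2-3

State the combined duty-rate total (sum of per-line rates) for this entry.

Line A: prepared meat product → 2-1; in airtight containers → 2-1-1; with no added sugar → 2-1-1-2. Scheduled 32%. Javaros agreement on 2-3-2: 2-1-1-2 not covered. → 32%.
Line B: prepared meat product → 2-1; in airtight containers → 2-1-1; with added sugar → 2-1-1-1. Scheduled 3%. Dorestad agreement on 2-1-1: not wholly obtained. → 3%.
Line C: non-alcoholic beverage → 2-3; in airtight containers → 2-3-1; with added sugar → 2-3-1-1. Scheduled 7%. Ferrule agreement on 2-3: CTH not met. → 7%.
Sum: 32% + 3% + 7% = 42%.

42%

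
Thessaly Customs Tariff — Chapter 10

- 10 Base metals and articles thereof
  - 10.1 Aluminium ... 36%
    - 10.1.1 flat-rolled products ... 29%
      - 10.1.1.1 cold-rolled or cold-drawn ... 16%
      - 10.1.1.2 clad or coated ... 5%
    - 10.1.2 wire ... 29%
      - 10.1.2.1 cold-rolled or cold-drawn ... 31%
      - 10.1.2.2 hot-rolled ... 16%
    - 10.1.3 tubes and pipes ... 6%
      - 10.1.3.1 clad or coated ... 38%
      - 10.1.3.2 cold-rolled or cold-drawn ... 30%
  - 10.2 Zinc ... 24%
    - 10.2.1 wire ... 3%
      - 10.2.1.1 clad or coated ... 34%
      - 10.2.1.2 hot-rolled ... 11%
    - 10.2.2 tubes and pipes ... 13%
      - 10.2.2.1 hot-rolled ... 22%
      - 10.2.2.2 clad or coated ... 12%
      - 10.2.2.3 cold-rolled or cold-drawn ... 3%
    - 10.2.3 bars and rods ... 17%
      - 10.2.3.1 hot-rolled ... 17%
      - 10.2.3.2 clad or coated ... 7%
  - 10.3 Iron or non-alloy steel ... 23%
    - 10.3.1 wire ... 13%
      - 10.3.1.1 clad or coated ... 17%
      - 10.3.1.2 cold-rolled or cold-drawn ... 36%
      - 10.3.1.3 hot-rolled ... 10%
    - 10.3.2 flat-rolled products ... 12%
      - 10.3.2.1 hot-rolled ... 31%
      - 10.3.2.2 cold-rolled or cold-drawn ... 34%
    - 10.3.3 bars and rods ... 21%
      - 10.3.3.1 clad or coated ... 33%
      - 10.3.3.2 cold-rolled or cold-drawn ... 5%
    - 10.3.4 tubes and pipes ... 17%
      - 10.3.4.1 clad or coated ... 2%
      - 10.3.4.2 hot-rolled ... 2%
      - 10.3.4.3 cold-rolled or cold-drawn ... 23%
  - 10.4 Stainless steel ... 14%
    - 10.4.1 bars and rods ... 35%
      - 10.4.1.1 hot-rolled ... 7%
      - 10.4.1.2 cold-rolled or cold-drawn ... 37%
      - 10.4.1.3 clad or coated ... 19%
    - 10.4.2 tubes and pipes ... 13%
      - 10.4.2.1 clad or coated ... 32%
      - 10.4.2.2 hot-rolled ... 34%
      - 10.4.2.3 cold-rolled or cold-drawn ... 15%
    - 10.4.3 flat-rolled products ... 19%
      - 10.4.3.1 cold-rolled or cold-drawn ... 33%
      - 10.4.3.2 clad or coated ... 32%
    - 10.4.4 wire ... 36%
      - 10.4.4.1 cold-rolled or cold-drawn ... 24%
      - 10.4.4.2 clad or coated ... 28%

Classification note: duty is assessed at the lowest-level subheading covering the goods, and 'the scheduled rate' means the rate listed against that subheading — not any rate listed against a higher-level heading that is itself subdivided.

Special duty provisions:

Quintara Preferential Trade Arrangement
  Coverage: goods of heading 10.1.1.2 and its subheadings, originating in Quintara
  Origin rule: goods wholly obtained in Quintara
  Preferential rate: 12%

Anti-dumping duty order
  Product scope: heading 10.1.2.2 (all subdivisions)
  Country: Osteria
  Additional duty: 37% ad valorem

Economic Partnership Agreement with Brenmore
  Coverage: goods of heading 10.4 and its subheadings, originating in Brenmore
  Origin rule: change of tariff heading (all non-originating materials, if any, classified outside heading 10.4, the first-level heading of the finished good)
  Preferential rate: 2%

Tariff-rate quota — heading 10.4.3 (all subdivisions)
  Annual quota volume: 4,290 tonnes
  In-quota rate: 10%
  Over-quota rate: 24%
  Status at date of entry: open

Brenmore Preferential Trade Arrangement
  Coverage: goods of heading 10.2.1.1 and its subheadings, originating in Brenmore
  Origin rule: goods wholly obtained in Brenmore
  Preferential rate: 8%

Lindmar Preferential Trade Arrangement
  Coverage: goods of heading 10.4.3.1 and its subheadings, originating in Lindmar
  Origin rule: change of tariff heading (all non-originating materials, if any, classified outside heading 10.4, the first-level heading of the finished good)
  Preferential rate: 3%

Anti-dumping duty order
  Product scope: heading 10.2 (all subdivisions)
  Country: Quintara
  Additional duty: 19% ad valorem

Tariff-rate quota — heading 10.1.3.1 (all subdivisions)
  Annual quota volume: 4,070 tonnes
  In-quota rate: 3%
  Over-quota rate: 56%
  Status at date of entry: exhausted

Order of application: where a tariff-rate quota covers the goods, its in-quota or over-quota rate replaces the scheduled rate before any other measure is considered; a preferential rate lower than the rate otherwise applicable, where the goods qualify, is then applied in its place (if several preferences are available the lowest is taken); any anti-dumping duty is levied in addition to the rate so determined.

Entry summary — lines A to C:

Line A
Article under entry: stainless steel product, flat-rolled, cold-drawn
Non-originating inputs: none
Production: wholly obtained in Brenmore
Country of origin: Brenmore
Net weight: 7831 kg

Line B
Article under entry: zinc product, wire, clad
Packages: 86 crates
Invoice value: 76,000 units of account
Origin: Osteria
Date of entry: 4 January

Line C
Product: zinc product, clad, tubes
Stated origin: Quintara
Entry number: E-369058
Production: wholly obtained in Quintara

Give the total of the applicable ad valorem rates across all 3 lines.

67%

Line A: stainless steel → 10.4; flat-rolled → 10.4.3; cold-drawn → 10.4.3.1. Scheduled 33%. quota on 10.4.3 open → in-quota 10%; Brenmore agreement on 10.4: CTH met → 2% available; Brenmore agreement on 10.2.1.1: 10.4.3.1 not covered; preferential 2%. → 2%.
Line B: zinc → 10.2; wire → 10.2.1; clad → 10.2.1.1. Scheduled 34%. No special measure applies. → 34%.
Line C: zinc → 10.2; tubes → 10.2.2; clad → 10.2.2.2. Scheduled 12%. Quintara agreement on 10.1.1.2: 10.2.2.2 not covered; anti-dumping (Quintara, 10.2): +19%; total 12% + 19% = 31%. → 31%.
Sum: 2% + 34% + 31% = 67%.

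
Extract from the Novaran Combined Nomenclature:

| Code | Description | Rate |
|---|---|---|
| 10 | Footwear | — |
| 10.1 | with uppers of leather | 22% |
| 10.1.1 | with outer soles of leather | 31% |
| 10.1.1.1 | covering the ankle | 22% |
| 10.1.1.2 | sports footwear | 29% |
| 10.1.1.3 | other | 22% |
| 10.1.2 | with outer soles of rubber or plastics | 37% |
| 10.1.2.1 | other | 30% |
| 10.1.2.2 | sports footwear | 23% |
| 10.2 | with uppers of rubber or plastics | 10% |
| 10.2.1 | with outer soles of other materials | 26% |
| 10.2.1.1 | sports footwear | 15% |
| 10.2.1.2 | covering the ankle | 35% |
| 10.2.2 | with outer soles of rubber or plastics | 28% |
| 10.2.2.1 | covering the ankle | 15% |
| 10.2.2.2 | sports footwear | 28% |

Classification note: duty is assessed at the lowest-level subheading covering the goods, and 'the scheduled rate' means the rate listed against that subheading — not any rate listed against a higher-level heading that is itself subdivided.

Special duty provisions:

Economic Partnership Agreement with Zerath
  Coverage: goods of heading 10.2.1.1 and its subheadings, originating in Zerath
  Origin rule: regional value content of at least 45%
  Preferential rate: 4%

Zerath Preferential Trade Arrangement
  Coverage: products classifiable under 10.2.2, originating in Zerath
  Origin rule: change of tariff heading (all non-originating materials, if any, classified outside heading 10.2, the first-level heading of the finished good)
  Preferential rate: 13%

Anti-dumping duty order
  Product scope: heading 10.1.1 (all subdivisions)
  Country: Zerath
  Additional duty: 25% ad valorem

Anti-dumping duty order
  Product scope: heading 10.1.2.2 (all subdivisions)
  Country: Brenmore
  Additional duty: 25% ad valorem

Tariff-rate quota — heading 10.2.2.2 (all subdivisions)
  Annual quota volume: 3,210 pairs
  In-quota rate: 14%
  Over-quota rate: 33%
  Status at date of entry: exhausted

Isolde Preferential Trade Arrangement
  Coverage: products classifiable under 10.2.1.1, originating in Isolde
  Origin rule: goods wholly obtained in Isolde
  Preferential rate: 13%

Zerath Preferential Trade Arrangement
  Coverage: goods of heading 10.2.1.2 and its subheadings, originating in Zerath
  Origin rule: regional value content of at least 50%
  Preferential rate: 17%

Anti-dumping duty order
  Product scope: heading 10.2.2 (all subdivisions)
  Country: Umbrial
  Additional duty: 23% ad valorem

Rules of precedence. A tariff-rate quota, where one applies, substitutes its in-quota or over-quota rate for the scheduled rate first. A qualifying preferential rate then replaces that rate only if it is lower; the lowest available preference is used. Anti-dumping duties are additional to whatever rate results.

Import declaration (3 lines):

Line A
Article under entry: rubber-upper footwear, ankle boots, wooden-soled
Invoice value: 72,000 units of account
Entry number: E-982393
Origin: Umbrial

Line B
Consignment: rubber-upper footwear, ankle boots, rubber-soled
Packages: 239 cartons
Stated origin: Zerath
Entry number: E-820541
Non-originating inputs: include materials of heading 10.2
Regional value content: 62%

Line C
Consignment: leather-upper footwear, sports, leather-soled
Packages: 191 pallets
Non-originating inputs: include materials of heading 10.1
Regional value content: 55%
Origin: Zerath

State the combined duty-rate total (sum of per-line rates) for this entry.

104%

Line A: rubber-upper → 10.2; wooden-soled → 10.2.1; ankle boots → 10.2.1.2. Scheduled 35%. No special measure applies. → 35%.
Line B: rubber-upper → 10.2; rubber-soled → 10.2.2; ankle boots → 10.2.2.1. Scheduled 15%. Zerath agreement on 10.2.1.1: 10.2.2.1 not covered; Zerath agreement on 10.2.2: CTH not met; Zerath agreement on 10.2.1.2: 10.2.2.1 not covered. → 15%.
Line C: leather-upper → 10.1; leather-soled → 10.1.1; sports → 10.1.1.2. Scheduled 29%. Zerath agreement on 10.2.1.1: 10.1.1.2 not covered; Zerath agreement on 10.2.2: 10.1.1.2 not covered; Zerath agreement on 10.2.1.2: 10.1.1.2 not covered; anti-dumping (Zerath, 10.1.1): +25%; total 29% + 25% = 54%. → 54%.
Sum: 35% + 15% + 54% = 104%.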